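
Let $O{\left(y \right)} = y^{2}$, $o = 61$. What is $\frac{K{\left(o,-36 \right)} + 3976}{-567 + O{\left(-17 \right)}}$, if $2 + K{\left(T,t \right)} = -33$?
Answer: $- \frac{3941}{278} \approx -14.176$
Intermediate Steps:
$K{\left(T,t \right)} = -35$ ($K{\left(T,t \right)} = -2 - 33 = -35$)
$\frac{K{\left(o,-36 \right)} + 3976}{-567 + O{\left(-17 \right)}} = \frac{-35 + 3976}{-567 + \left(-17\right)^{2}} = \frac{3941}{-567 + 289} = \frac{3941}{-278} = 3941 \left(- \frac{1}{278}\right) = - \frac{3941}{278}$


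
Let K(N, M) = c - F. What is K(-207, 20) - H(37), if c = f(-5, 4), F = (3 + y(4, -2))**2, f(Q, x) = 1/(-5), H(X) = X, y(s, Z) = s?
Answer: -431/5 ≈ -86.200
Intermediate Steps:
f(Q, x) = -1/5
F = 49 (F = (3 + 4)**2 = 7**2 = 49)
c = -1/5 ≈ -0.20000
K(N, M) = -246/5 (K(N, M) = -1/5 - 1*49 = -1/5 - 49 = -246/5)
K(-207, 20) - H(37) = -246/5 - 1*37 = -246/5 - 37 = -431/5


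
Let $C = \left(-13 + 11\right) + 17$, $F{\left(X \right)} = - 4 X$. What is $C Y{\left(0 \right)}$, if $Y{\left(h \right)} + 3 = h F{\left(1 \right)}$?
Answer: $-45$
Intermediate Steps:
$C = 15$ ($C = -2 + 17 = 15$)
$Y{\left(h \right)} = -3 - 4 h$ ($Y{\left(h \right)} = -3 + h \left(\left(-4\right) 1\right) = -3 + h \left(-4\right) = -3 - 4 h$)
$C Y{\left(0 \right)} = 15 \left(-3 - 0\right) = 15 \left(-3 + 0\right) = 15 \left(-3\right) = -45$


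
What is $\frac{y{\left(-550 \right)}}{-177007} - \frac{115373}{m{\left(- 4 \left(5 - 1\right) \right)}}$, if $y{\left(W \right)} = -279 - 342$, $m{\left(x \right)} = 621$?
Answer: $- \frac{20421442970}{109921347} \approx -185.78$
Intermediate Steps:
$y{\left(W \right)} = -621$
$\frac{y{\left(-550 \right)}}{-177007} - \frac{115373}{m{\left(- 4 \left(5 - 1\right) \right)}} = - \frac{621}{-177007} - \frac{115373}{621} = \left(-621\right) \left(- \frac{1}{177007}\right) - \frac{115373}{621} = \frac{621}{177007} - \frac{115373}{621} = - \frac{20421442970}{109921347}$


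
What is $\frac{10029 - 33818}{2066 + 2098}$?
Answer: $- \frac{23789}{4164} \approx -5.713$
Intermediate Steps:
$\frac{10029 - 33818}{2066 + 2098} = - \frac{23789}{4164}$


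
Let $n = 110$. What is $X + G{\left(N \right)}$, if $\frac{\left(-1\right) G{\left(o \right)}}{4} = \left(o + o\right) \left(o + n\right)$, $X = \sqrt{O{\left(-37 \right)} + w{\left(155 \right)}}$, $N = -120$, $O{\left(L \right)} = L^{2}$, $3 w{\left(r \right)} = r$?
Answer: $-9600 + \frac{\sqrt{12786}}{3} \approx -9562.3$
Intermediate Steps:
$w{\left(r \right)} = \frac{r}{3}$
$X = \frac{\sqrt{12786}}{3}$ ($X = \sqrt{\left(-37\right)^{2} + \frac{1}{3} \cdot 155} = \sqrt{1369 + \frac{155}{3}} = \sqrt{\frac{4262}{3}} = \frac{\sqrt{12786}}{3} \approx 37.692$)
$G{\left(o \right)} = - 8 o \left(110 + o\right)$ ($G{\left(o \right)} = - 4 \left(o + o\right) \left(o + 110\right) = - 4 \cdot 2 o \left(110 + o\right) = - 8 o \left(110 + o\right)$)
$X + G{\left(N \right)} = \frac{\sqrt{12786}}{3} - - 960 \left(110 - 120\right) = \frac{\sqrt{12786}}{3} - \left(-960\right) \left(-10\right) = \frac{\sqrt{12786}}{3} - 9600 = -9600 + \frac{\sqrt{12786}}{3}$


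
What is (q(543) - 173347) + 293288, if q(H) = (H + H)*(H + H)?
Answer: 1299337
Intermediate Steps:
q(H) = 4*H² (q(H) = (2*H)*(2*H) = 4*H²)
(q(543) - 173347) + 293288 = (4*543² - 173347) + 293288 = (4*294849 - 173347) + 293288 = (1179396 - 173347) + 293288 = 1006049 + 293288 = 1299337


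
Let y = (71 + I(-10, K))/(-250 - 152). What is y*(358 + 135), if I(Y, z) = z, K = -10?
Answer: -30073/402 ≈ -74.808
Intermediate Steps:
y = -61/402 (y = (71 - 10)/(-250 - 152) = 61/(-402) = 61*(-1/402) = -61/402 ≈ -0.15174)
y*(358 + 135) = -61*(358 + 135)/402 = -61/402*493 = -30073/402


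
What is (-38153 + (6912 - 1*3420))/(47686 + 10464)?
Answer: -34661/58150 ≈ -0.59606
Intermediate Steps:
(-38153 + (6912 - 1*3420))/(47686 + 10464) = (-38153 + (6912 - 3420))/58150 = (-38153 + 3492)*(1/58150) = -34661*1/58150 = -34661/58150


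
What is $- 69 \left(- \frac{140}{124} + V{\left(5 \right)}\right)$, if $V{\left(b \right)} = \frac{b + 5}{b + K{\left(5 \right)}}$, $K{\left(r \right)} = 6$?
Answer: $\frac{5175}{341} \approx 15.176$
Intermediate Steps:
$V{\left(b \right)} = \frac{5 + b}{6 + b}$ ($V{\left(b \right)} = \frac{b + 5}{b + 6} = \frac{5 + b}{6 + b}$)
$- 69 \left(- \frac{140}{124} + V{\left(5 \right)}\right) = - 69 \left(- \frac{140}{124} + \frac{5 + 5}{6 + 5}\right) = - 69 \left(\left(-140\right) \frac{1}{124} + \frac{1}{11} \cdot 10\right) = - 69 \left(- \frac{35}{31} + \frac{1}{11} \cdot 10\right) = - 69 \left(- \frac{35}{31} + \frac{10}{11}\right) = \left(-69\right) \left(- \frac{75}{341}\right) = \frac{5175}{341}$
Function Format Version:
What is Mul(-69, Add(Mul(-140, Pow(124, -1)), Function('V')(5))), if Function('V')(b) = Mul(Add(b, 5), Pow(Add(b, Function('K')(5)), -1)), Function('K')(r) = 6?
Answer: Rational(5175, 341) ≈ 15.176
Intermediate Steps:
Function('V')(b) = Mul(Pow(Add(6, b), -1), Add(5, b)) (Function('V')(b) = Mul(Add(b, 5), Pow(Add(b, 6), -1)) = Mul(Add(5, b), Pow(Add(6, b), -1)) = Mul(Pow(Add(6, b), -1), Add(5, b)))
Mul(-69, Add(Mul(-140, Pow(124, -1)), Function('V')(5))) = Mul(-69, Add(Mul(-140, Pow(124, -1)), Mul(Pow(Add(6, 5), -1), Add(5, 5)))) = Mul(-69, Add(Mul(-140, Rational(1, 124)), Mul(Pow(11, -1), 10))) = Mul(-69, Add(Rational(-35, 31), Mul(Rational(1, 11), 10))) = Mul(-69, Add(Rational(-35, 31), Rational(10, 11))) = Mul(-69, Rational(-75, 341)) = Rational(5175, 341)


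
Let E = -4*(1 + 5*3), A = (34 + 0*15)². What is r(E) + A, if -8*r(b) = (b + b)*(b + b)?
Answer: -892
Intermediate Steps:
A = 1156 (A = (34 + 0)² = 34² = 1156)
E = -64 (E = -4*(1 + 15) = -4*16 = -64)
r(b) = -b²/2 (r(b) = -(b + b)*(b + b)/8 = -2*b*2*b/8 = -b²/2)
r(E) + A = -½*(-64)² + 1156 = -½*4096 + 1156 = -2048 + 1156 = -892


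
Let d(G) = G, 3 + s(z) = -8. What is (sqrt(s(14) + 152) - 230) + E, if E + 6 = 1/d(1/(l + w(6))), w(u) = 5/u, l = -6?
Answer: -1447/6 + sqrt(141) ≈ -229.29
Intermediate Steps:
s(z) = -11 (s(z) = -3 - 8 = -11)
E = -67/6 (E = -6 + 1/(1/(-6 + 5/6)) = -6 + 1/(1/(-31/6)) = -6 + 1/(-6/31) = -6 - 31/6 = -67/6 ≈ -11.167)
(sqrt(s(14) + 152) - 230) + E = (sqrt(-11 + 152) - 230) - 67/6 = (sqrt(141) - 230) - 67/6 = (-230 + sqrt(141)) - 67/6 = -1447/6 + sqrt(141)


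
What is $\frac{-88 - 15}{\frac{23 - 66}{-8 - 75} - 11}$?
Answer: $\frac{8549}{870} \approx 9.8264$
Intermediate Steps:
$\frac{-88 - 15}{\frac{23 - 66}{-8 - 75} - 11} = \frac{1}{- \frac{43}{-83} - 11} \left(-103\right) = \frac{1}{\left(-43\right) \left(- \frac{1}{83}\right) - 11} \left(-103\right) = \frac{1}{\frac{43}{83} - 11} \left(-103\right) = \frac{1}{- \frac{870}{83}} \left(-103\right) = \left(- \frac{83}{870}\right) \left(-103\right) = \frac{8549}{870}$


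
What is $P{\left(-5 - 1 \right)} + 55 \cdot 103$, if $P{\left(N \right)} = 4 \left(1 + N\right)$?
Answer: $5645$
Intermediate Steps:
$P{\left(N \right)} = 4 + 4 N$
$P{\left(-5 - 1 \right)} + 55 \cdot 103 = \left(4 + 4 \left(-5 - 1\right)\right) + 55 \cdot 103 = \left(4 + 4 \left(-5 - 1\right)\right) + 5665 = \left(4 + 4 \left(-6\right)\right) + 5665 = \left(4 - 24\right) + 5665 = -20 + 5665 = 5645$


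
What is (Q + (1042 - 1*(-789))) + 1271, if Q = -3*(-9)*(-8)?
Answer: 2886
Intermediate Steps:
Q = -216 (Q = 27*(-8) = -216)
(Q + (1042 - 1*(-789))) + 1271 = (-216 + (1042 - 1*(-789))) + 1271 = (-216 + (1042 + 789)) + 1271 = (-216 + 1831) + 1271 = 1615 + 1271 = 2886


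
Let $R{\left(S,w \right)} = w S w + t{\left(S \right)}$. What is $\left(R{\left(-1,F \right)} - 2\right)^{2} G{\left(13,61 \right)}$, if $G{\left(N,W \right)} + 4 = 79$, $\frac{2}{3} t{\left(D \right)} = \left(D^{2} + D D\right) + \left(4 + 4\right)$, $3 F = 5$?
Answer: $\frac{211600}{27} \approx 7837.0$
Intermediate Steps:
$F = \frac{5}{3}$ ($F = \frac{1}{3} \cdot 5 = \frac{5}{3} \approx 1.6667$)
$t{\left(D \right)} = 12 + 3 D^{2}$ ($t{\left(D \right)} = \frac{3 \left(\left(D^{2} + D D\right) + \left(4 + 4\right)\right)}{2} = \frac{3 \left(\left(D^{2} + D^{2}\right) + 8\right)}{2} = \frac{3 \left(2 D^{2} + 8\right)}{2} = \frac{3 \left(8 + 2 D^{2}\right)}{2} = 12 + 3 D^{2}$)
$R{\left(S,w \right)} = 12 + 3 S^{2} + S w^{2}$ ($R{\left(S,w \right)} = w S w + \left(12 + 3 S^{2}\right) = S w w + \left(12 + 3 S^{2}\right) = S w^{2} + \left(12 + 3 S^{2}\right) = 12 + 3 S^{2} + S w^{2}$)
$G{\left(N,W \right)} = 75$ ($G{\left(N,W \right)} = -4 + 79 = 75$)
$\left(R{\left(-1,F \right)} - 2\right)^{2} G{\left(13,61 \right)} = \left(\left(12 + 3 \left(-1\right)^{2} - \left(\frac{5}{3}\right)^{2}\right) - 2\right)^{2} \cdot 75 = \left(\left(12 + 3 \cdot 1 - \frac{25}{9}\right) - 2\right)^{2} \cdot 75 = \left(\left(12 + 3 - \frac{25}{9}\right) - 2\right)^{2} \cdot 75 = \left(\frac{110}{9} - 2\right)^{2} \cdot 75 = \left(\frac{92}{9}\right)^{2} \cdot 75 = \frac{8464}{81} \cdot 75 = \frac{211600}{27}$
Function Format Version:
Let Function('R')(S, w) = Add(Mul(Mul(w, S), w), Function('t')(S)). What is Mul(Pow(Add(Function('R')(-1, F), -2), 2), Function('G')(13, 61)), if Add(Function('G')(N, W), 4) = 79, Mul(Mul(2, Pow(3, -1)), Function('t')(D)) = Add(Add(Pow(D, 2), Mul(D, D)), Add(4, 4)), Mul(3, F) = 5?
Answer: Rational(211600, 27) ≈ 7837.0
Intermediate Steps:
F = Rational(5, 3) (F = Mul(Rational(1, 3), 5) = Rational(5, 3) ≈ 1.6667)
Function('t')(D) = Add(12, Mul(3, Pow(D, 2))) (Function('t')(D) = Mul(Rational(3, 2), Add(Add(Pow(D, 2), Mul(D, D)), Add(4, 4))) = Mul(Rational(3, 2), Add(Add(Pow(D, 2), Pow(D, 2)), 8)) = Mul(Rational(3, 2), Add(Mul(2, Pow(D, 2)), 8)) = Mul(Rational(3, 2), Add(8, Mul(2, Pow(D, 2)))) = Add(12, Mul(3, Pow(D, 2))))
Function('R')(S, w) = Add(12, Mul(3, Pow(S, 2)), Mul(S, Pow(w, 2))) (Function('R')(S, w) = Add(Mul(Mul(w, S), w), Add(12, Mul(3, Pow(S, 2)))) = Add(Mul(Mul(S, w), w), Add(12, Mul(3, Pow(S, 2)))) = Add(Mul(S, Pow(w, 2)), Add(12, Mul(3, Pow(S, 2)))) = Add(12, Mul(3, Pow(S, 2)), Mul(S, Pow(w, 2))))
Function('G')(N, W) = 75 (Function('G')(N, W) = Add(-4, 79) = 75)
Mul(Pow(Add(Function('R')(-1, F), -2), 2), Function('G')(13, 61)) = Mul(Pow(Add(Add(12, Mul(3, Pow(-1, 2)), Mul(-1, Pow(Rational(5, 3), 2))), -2), 2), 75) = Mul(Pow(Add(Add(12, Mul(3, 1), Mul(-1, Rational(25, 9))), -2), 2), 75) = Mul(Pow(Add(Add(12, 3, Rational(-25, 9)), -2), 2), 75) = Mul(Pow(Add(Rational(110, 9), -2), 2), 75) = Mul(Pow(Rational(92, 9), 2), 75) = Mul(Rational(8464, 81), 75) = Rational(211600, 27)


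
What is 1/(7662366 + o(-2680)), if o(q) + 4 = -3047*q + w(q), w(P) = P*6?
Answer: 1/15812242 ≈ 6.3242e-8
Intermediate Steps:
w(P) = 6*P
o(q) = -4 - 3041*q (o(q) = -4 + (-3047*q + 6*q) = -4 - 3041*q)
1/(7662366 + o(-2680)) = 1/(7662366 + (-4 - 3041*(-2680))) = 1/(7662366 + (-4 + 8149880)) = 1/(7662366 + 8149876) = 1/15812242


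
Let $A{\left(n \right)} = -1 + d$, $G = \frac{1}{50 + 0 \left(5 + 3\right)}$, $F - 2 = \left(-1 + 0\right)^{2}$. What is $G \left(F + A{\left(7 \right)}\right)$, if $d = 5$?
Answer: $\frac{7}{50} \approx 0.14$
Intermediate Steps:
$F = 3$ ($F = 2 + \left(-1 + 0\right)^{2} = 2 + \left(-1\right)^{2} = 2 + 1 = 3$)
$G = \frac{1}{50}$ ($G = \frac{1}{50 + 0 \cdot 8} = \frac{1}{50 + 0} = \frac{1}{50} \approx 0.02$)
$A{\left(n \right)} = 4$ ($A{\left(n \right)} = -1 + 5 = 4$)
$G \left(F + A{\left(7 \right)}\right) = \frac{3 + 4}{50} = \frac{1}{50} \cdot 7 = \frac{7}{50}$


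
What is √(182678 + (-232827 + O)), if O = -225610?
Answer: 11*I*√2279 ≈ 525.13*I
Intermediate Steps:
√(182678 + (-232827 + O)) = √(182678 + (-232827 - 225610)) = √(182678 - 458437) = √(-275759) = 11*I*√2279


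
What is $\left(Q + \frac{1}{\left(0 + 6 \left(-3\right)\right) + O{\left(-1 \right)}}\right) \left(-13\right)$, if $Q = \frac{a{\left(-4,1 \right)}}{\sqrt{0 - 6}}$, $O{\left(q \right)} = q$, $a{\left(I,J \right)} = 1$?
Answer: $\frac{13}{19} + \frac{13 i \sqrt{6}}{6} \approx 0.68421 + 5.3072 i$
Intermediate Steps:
$Q = - \frac{i \sqrt{6}}{6}$ ($Q = 1 \frac{1}{\sqrt{0 - 6}} = 1 \frac{1}{\sqrt{-6}} = 1 \frac{1}{i \sqrt{6}} = 1 \left(- \frac{i \sqrt{6}}{6}\right) = - \frac{i \sqrt{6}}{6} \approx - 0.40825 i$)
$\left(Q + \frac{1}{\left(0 + 6 \left(-3\right)\right) + O{\left(-1 \right)}}\right) \left(-13\right) = \left(- \frac{i \sqrt{6}}{6} + \frac{1}{\left(0 + 6 \left(-3\right)\right) - 1}\right) \left(-13\right) = \left(- \frac{i \sqrt{6}}{6} + \frac{1}{\left(0 - 18\right) - 1}\right) \left(-13\right) = \left(- \frac{i \sqrt{6}}{6} + \frac{1}{-18 - 1}\right) \left(-13\right) = \left(- \frac{i \sqrt{6}}{6} + \frac{1}{-19}\right) \left(-13\right) = \left(- \frac{i \sqrt{6}}{6} - \frac{1}{19}\right) \left(-13\right) = \left(- \frac{1}{19} - \frac{i \sqrt{6}}{6}\right) \left(-13\right) = \frac{13}{19} + \frac{13 i \sqrt{6}}{6}$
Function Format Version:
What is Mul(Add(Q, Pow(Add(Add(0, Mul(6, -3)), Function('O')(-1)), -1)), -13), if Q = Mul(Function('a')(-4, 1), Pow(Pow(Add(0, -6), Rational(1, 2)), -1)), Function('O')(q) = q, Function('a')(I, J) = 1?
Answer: Add(Rational(13, 19), Mul(Rational(13, 6), I, Pow(6, Rational(1, 2)))) ≈ Add(0.68421, Mul(5.3072, I))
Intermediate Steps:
Q = Mul(Rational(-1, 6), I, Pow(6, Rational(1, 2))) (Q = Mul(1, Pow(Pow(Add(0, -6), Rational(1, 2)), -1)) = Mul(1, Pow(Pow(-6, Rational(1, 2)), -1)) = Mul(1, Pow(Mul(I, Pow(6, Rational(1, 2))), -1)) = Mul(1, Mul(Rational(-1, 6), I, Pow(6, Rational(1, 2)))) = Mul(Rational(-1, 6), I, Pow(6, Rational(1, 2))) ≈ Mul(-0.40825, I))
Mul(Add(Q, Pow(Add(Add(0, Mul(6, -3)), Function('O')(-1)), -1)), -13) = Mul(Add(Mul(Rational(-1, 6), I, Pow(6, Rational(1, 2))), Pow(Add(Add(0, Mul(6, -3)), -1), -1)), -13) = Mul(Add(Mul(Rational(-1, 6), I, Pow(6, Rational(1, 2))), Pow(Add(Add(0, -18), -1), -1)), -13) = Mul(Add(Mul(Rational(-1, 6), I, Pow(6, Rational(1, 2))), Pow(Add(-18, -1), -1)), -13) = Mul(Add(Mul(Rational(-1, 6), I, Pow(6, Rational(1, 2))), Pow(-19, -1)), -13) = Mul(Add(Mul(Rational(-1, 6), I, Pow(6, Rational(1, 2))), Rational(-1, 19)), -13) = Mul(Add(Rational(-1, 19), Mul(Rational(-1, 6), I, Pow(6, Rational(1, 2)))), -13) = Add(Rational(13, 19), Mul(Rational(13, 6), I, Pow(6, Rational(1, 2))))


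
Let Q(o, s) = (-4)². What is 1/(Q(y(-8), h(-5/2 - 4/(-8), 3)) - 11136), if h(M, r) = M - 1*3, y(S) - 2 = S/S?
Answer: -1/11120 ≈ -8.9928e-5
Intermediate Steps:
y(S) = 3 (y(S) = 2 + S/S = 2 + 1 = 3)
h(M, r) = -3 + M (h(M, r) = M - 3 = -3 + M)
Q(o, s) = 16
1/(Q(y(-8), h(-5/2 - 4/(-8), 3)) - 11136) = 1/(16 - 11136) = 1/(-11120) = -1/11120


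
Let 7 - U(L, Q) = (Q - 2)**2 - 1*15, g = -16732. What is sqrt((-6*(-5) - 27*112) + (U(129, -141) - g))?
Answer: I*sqrt(6689) ≈ 81.786*I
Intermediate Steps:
U(L, Q) = 22 - (-2 + Q)**2 (U(L, Q) = 7 - ((Q - 2)**2 - 1*15) = 7 - ((-2 + Q)**2 - 15) = 7 - (-15 + (-2 + Q)**2) = 7 + (15 - (-2 + Q)**2) = 22 - (-2 + Q)**2)
sqrt((-6*(-5) - 27*112) + (U(129, -141) - g)) = sqrt((-6*(-5) - 27*112) + ((22 - (-2 - 141)**2) - 1*(-16732))) = sqrt((30 - 3024) + ((22 - 1*(-143)**2) + 16732)) = sqrt(-2994 + ((22 - 1*20449) + 16732)) = sqrt(-2994 + ((22 - 20449) + 16732)) = sqrt(-2994 + (-20427 + 16732)) = sqrt(-2994 - 3695) = sqrt(-6689) = I*sqrt(6689)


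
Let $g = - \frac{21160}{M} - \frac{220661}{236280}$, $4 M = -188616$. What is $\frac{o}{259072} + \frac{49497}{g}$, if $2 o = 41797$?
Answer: $- \frac{47623713657736611157}{466792820217856} \approx -1.0202 \cdot 10^{5}$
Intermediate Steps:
$M = -47154$ ($M = \frac{1}{4} \left(-188616\right) = -47154$)
$o = \frac{41797}{2}$ ($o = \frac{1}{2} \cdot 41797 = \frac{41797}{2} \approx 20899.0$)
$g = - \frac{900893999}{1856924520}$ ($g = - \frac{21160}{-47154} - \frac{220661}{236280} = \left(-21160\right) \left(- \frac{1}{47154}\right) - \frac{220661}{236280} = \frac{10580}{23577} - \frac{220661}{236280} = - \frac{900893999}{1856924520} \approx -0.48515$)
$\frac{o}{259072} + \frac{49497}{g} = \frac{41797}{2 \cdot 259072} + \frac{49497}{- \frac{900893999}{1856924520}} = \frac{41797}{2} \cdot \frac{1}{259072} + 49497 \left(- \frac{1856924520}{900893999}\right) = \frac{41797}{518144} - \frac{91912192966440}{900893999} = - \frac{47623713657736611157}{466792820217856}$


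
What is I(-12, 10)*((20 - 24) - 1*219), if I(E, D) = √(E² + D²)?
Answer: -446*√61 ≈ -3483.4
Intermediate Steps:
I(E, D) = √(D² + E²)
I(-12, 10)*((20 - 24) - 1*219) = √(10² + (-12)²)*((20 - 24) - 1*219) = √(100 + 144)*(-4 - 219) = √244*(-223) = (2*√61)*(-223) = -446*√61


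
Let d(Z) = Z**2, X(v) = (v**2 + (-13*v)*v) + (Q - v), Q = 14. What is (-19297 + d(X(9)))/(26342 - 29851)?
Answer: -915792/3509 ≈ -260.98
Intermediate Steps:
X(v) = 14 - v - 12*v**2 (X(v) = (v**2 + (-13*v)*v) + (14 - v) = (v**2 - 13*v**2) + (14 - v) = -12*v**2 + (14 - v) = 14 - v - 12*v**2)
(-19297 + d(X(9)))/(26342 - 29851) = (-19297 + (14 - 1*9 - 12*9**2)**2)/(26342 - 29851) = (-19297 + (14 - 9 - 12*81)**2)/(-3509) = (-19297 + (14 - 9 - 972)**2)*(-1/3509) = (-19297 + (-967)**2)*(-1/3509) = (-19297 + 935089)*(-1/3509) = 915792*(-1/3509) = -915792/3509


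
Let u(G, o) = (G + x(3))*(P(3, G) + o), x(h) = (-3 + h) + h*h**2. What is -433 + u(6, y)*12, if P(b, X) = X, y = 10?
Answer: 5903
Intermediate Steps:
x(h) = -3 + h + h**3 (x(h) = (-3 + h) + h**3 = -3 + h + h**3)
u(G, o) = (27 + G)*(G + o) (u(G, o) = (G + (-3 + 3 + 3**3))*(G + o) = (G + (-3 + 3 + 27))*(G + o) = (G + 27)*(G + o) = (27 + G)*(G + o))
-433 + u(6, y)*12 = -433 + (6**2 + 27*6 + 27*10 + 6*10)*12 = -433 + (36 + 162 + 270 + 60)*12 = -433 + 528*12 = -433 + 6336 = 5903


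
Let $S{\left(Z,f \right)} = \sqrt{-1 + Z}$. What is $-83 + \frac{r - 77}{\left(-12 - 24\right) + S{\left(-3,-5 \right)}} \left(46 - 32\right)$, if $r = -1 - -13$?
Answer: $- \frac{289}{5} + \frac{7 i}{5} \approx -57.8 + 1.4 i$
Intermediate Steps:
$r = 12$ ($r = -1 + 13 = 12$)
$-83 + \frac{r - 77}{\left(-12 - 24\right) + S{\left(-3,-5 \right)}} \left(46 - 32\right) = -83 + \frac{12 - 77}{\left(-12 - 24\right) + \sqrt{-1 - 3}} \left(46 - 32\right) = -83 + - \frac{65}{-36 + \sqrt{-4}} \cdot 14 = -83 + - \frac{65}{-36 + 2 i} 14 = -83 + - 65 \frac{-36 - 2 i}{1300} \cdot 14 = -83 + - \frac{-36 - 2 i}{20} \cdot 14 = -83 - \frac{7 \left(-36 - 2 i\right)}{10}$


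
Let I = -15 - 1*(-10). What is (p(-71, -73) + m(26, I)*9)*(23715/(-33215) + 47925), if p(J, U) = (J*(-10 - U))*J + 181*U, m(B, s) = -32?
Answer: 96807859332624/6643 ≈ 1.4573e+10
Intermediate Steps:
I = -5 (I = -15 + 10 = -5)
p(J, U) = 181*U + J**2*(-10 - U) (p(J, U) = J**2*(-10 - U) + 181*U = 181*U + J**2*(-10 - U))
(p(-71, -73) + m(26, I)*9)*(23715/(-33215) + 47925) = ((-10*(-71)**2 + 181*(-73) - 1*(-73)*(-71)**2) - 32*9)*(23715/(-33215) + 47925) = ((-10*5041 - 13213 - 1*(-73)*5041) - 288)*(23715*(-1/33215) + 47925) = ((-50410 - 13213 + 367993) - 288)*(-4743/6643 + 47925) = (304370 - 288)*(318361032/6643) = 304082*(318361032/6643) = 96807859332624/6643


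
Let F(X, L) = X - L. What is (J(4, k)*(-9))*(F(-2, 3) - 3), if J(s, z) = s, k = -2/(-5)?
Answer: 288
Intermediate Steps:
k = ⅖ (k = -2*(-⅕) = ⅖ ≈ 0.40000)
(J(4, k)*(-9))*(F(-2, 3) - 3) = (4*(-9))*((-2 - 1*3) - 3) = -36*((-2 - 3) - 3) = -36*(-5 - 3) = -36*(-8) = 288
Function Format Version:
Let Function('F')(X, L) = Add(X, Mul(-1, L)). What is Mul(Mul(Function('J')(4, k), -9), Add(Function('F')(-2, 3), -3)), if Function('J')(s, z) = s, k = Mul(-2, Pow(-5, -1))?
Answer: 288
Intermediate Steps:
k = Rational(2, 5) (k = Mul(-2, Rational(-1, 5)) = Rational(2, 5) ≈ 0.40000)
Mul(Mul(Function('J')(4, k), -9), Add(Function('F')(-2, 3), -3)) = Mul(Mul(4, -9), Add(Add(-2, Mul(-1, 3)), -3)) = Mul(-36, Add(Add(-2, -3), -3)) = Mul(-36, Add(-5, -3)) = Mul(-36, -8) = 288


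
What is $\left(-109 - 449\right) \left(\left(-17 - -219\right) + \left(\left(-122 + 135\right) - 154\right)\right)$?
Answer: $-34038$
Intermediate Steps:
$\left(-109 - 449\right) \left(\left(-17 - -219\right) + \left(\left(-122 + 135\right) - 154\right)\right) = - 558 \left(\left(-17 + 219\right) + \left(13 - 154\right)\right) = - 558 \left(202 - 141\right) = \left(-558\right) 61 = -34038$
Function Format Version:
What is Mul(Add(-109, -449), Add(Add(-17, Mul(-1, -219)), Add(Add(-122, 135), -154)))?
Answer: -34038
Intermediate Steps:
Mul(Add(-109, -449), Add(Add(-17, Mul(-1, -219)), Add(Add(-122, 135), -154))) = Mul(-558, Add(Add(-17, 219), Add(13, -154))) = Mul(-558, Add(202, -141)) = Mul(-558, 61) = -34038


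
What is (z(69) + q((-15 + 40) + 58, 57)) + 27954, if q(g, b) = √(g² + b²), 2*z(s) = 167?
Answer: 56075/2 + √10138 ≈ 28138.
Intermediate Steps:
z(s) = 167/2 (z(s) = (½)*167 = 167/2)
q(g, b) = √(b² + g²)
(z(69) + q((-15 + 40) + 58, 57)) + 27954 = (167/2 + √(57² + ((-15 + 40) + 58)²)) + 27954 = (167/2 + √(3249 + (25 + 58)²)) + 27954 = (167/2 + √(3249 + 83²)) + 27954 = (167/2 + √(3249 + 6889)) + 27954 = (167/2 + √10138) + 27954 = 56075/2 + √10138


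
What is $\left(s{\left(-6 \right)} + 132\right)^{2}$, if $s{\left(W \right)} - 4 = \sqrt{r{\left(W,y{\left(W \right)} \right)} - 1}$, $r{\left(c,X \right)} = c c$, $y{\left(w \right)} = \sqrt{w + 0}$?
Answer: $\left(136 + \sqrt{35}\right)^{2} \approx 20140.0$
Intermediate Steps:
$y{\left(w \right)} = \sqrt{w}$
$r{\left(c,X \right)} = c^{2}$
$s{\left(W \right)} = 4 + \sqrt{-1 + W^{2}}$ ($s{\left(W \right)} = 4 + \sqrt{W^{2} - 1} = 4 + \sqrt{-1 + W^{2}}$)
$\left(s{\left(-6 \right)} + 132\right)^{2} = \left(\left(4 + \sqrt{-1 + \left(-6\right)^{2}}\right) + 132\right)^{2} = \left(\left(4 + \sqrt{-1 + 36}\right) + 132\right)^{2} = \left(\left(4 + \sqrt{35}\right) + 132\right)^{2} = \left(136 + \sqrt{35}\right)^{2}$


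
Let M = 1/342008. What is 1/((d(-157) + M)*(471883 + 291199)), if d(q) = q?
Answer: -171004/20486941287955 ≈ -8.3470e-9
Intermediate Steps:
M = 1/342008 ≈ 2.9239e-6
1/((d(-157) + M)*(471883 + 291199)) = 1/((-157 + 1/342008)*(471883 + 291199)) = 1/(-53695255/342008*763082) = 1/(-20486941287955/171004) = -171004/20486941287955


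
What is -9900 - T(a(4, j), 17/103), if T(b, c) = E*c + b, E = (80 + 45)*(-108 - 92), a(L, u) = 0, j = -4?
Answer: -594700/103 ≈ -5773.8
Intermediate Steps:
E = -25000 (E = 125*(-200) = -25000)
T(b, c) = b - 25000*c (T(b, c) = -25000*c + b = b - 25000*c)
-9900 - T(a(4, j), 17/103) = -9900 - (0 - 425000/103) = -9900 - 1*(-425000/103) = -9900 + 425000/103 = -594700/103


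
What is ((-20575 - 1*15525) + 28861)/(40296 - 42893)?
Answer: 7239/2597 ≈ 2.7874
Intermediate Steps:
((-20575 - 1*15525) + 28861)/(40296 - 42893) = ((-20575 - 15525) + 28861)/(-2597) = (-36100 + 28861)*(-1/2597) = -7239*(-1/2597) = 7239/2597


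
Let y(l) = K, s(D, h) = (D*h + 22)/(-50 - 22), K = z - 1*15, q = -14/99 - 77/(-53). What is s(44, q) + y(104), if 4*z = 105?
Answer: 43544/4293 ≈ 10.143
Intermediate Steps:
z = 105/4 (z = (¼)*105 = 105/4 ≈ 26.250)
q = 6881/5247 (q = -14*1/99 - 77*(-1/53) = -14/99 + 77/53 = 6881/5247 ≈ 1.3114)
K = 45/4 (K = 105/4 - 1*15 = 105/4 - 15 = 45/4 ≈ 11.250)
s(D, h) = -11/36 - D*h/72 (s(D, h) = (22 + D*h)/(-72) = (22 + D*h)*(-1/72) = -11/36 - D*h/72)
y(l) = 45/4
s(44, q) + y(104) = (-11/36 - 1/72*44*6881/5247) + 45/4 = (-11/36 - 6881/8586) + 45/4 = -19009/17172 + 45/4 = 43544/4293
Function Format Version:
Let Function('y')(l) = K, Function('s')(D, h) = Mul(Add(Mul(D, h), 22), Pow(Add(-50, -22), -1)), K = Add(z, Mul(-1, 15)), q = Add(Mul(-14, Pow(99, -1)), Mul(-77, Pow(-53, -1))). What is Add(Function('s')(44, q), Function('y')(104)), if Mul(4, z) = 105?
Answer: Rational(43544, 4293) ≈ 10.143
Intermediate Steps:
z = Rational(105, 4) (z = Mul(Rational(1, 4), 105) = Rational(105, 4) ≈ 26.250)
q = Rational(6881, 5247) (q = Add(Mul(-14, Rational(1, 99)), Mul(-77, Rational(-1, 53))) = Add(Rational(-14, 99), Rational(77, 53)) = Rational(6881, 5247) ≈ 1.3114)
K = Rational(45, 4) (K = Add(Rational(105, 4), Mul(-1, 15)) = Add(Rational(105, 4), -15) = Rational(45, 4) ≈ 11.250)
Function('s')(D, h) = Add(Rational(-11, 36), Mul(Rational(-1, 72), D, h)) (Function('s')(D, h) = Mul(Add(22, Mul(D, h)), Pow(-72, -1)) = Mul(Add(22, Mul(D, h)), Rational(-1, 72)) = Add(Rational(-11, 36), Mul(Rational(-1, 72), D, h)))
Function('y')(l) = Rational(45, 4)
Add(Function('s')(44, q), Function('y')(104)) = Add(Add(Rational(-11, 36), Mul(Rational(-1, 72), 44, Rational(6881, 5247))), Rational(45, 4)) = Add(Add(Rational(-11, 36), Rational(-6881, 8586)), Rational(45, 4)) = Add(Rational(-19009, 17172), Rational(45, 4)) = Rational(43544, 4293)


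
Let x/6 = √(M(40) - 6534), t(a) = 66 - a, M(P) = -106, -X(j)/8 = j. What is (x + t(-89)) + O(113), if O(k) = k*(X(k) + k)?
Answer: -89228 + 24*I*√415 ≈ -89228.0 + 488.92*I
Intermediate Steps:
X(j) = -8*j
O(k) = -7*k² (O(k) = k*(-8*k + k) = k*(-7*k) = -7*k²)
x = 24*I*√415 (x = 6*√(-106 - 6534) = 6*√(-6640) = 6*(4*I*√415) = 24*I*√415 ≈ 488.92*I)
(x + t(-89)) + O(113) = (24*I*√415 + (66 - 1*(-89))) - 7*113² = (24*I*√415 + (66 + 89)) - 7*12769 = (24*I*√415 + 155) - 89383 = (155 + 24*I*√415) - 89383 = -89228 + 24*I*√415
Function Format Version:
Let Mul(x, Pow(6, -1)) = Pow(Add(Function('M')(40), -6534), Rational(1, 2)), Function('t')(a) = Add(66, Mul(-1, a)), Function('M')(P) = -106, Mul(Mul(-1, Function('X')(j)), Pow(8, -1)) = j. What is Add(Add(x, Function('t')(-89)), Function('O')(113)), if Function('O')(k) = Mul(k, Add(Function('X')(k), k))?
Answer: Add(-89228, Mul(24, I, Pow(415, Rational(1, 2)))) ≈ Add(-89228., Mul(488.92, I))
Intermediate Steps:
Function('X')(j) = Mul(-8, j)
Function('O')(k) = Mul(-7, Pow(k, 2)) (Function('O')(k) = Mul(k, Add(Mul(-8, k), k)) = Mul(k, Mul(-7, k)) = Mul(-7, Pow(k, 2)))
x = Mul(24, I, Pow(415, Rational(1, 2))) (x = Mul(6, Pow(Add(-106, -6534), Rational(1, 2))) = Mul(6, Pow(-6640, Rational(1, 2))) = Mul(6, Mul(4, I, Pow(415, Rational(1, 2)))) = Mul(24, I, Pow(415, Rational(1, 2))) ≈ Mul(488.92, I))
Add(Add(x, Function('t')(-89)), Function('O')(113)) = Add(Add(Mul(24, I, Pow(415, Rational(1, 2))), Add(66, Mul(-1, -89))), Mul(-7, Pow(113, 2))) = Add(Add(Mul(24, I, Pow(415, Rational(1, 2))), Add(66, 89)), Mul(-7, 12769)) = Add(Add(Mul(24, I, Pow(415, Rational(1, 2))), 155), -89383) = Add(Add(155, Mul(24, I, Pow(415, Rational(1, 2)))), -89383) = Add(-89228, Mul(24, I, Pow(415, Rational(1, 2))))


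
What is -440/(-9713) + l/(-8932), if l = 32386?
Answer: -14119779/3943478 ≈ -3.5805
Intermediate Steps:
-440/(-9713) + l/(-8932) = -440/(-9713) + 32386/(-8932) = -440*(-1/9713) + 32386*(-1/8932) = 40/883 - 16193/4466 = -14119779/3943478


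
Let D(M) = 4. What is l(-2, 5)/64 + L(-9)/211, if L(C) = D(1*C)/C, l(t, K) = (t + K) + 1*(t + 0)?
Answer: 1643/121536 ≈ 0.013519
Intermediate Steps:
l(t, K) = K + 2*t (l(t, K) = (K + t) + 1*t = (K + t) + t = K + 2*t)
L(C) = 4/C
l(-2, 5)/64 + L(-9)/211 = (5 + 2*(-2))/64 + (4/(-9))/211 = (5 - 4)*(1/64) + (4*(-⅑))*(1/211) = 1*(1/64) - 4/9*1/211 = 1/64 - 4/1899 = 1643/121536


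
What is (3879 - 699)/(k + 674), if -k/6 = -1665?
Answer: 795/2666 ≈ 0.29820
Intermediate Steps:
k = 9990 (k = -6*(-1665) = 9990)
(3879 - 699)/(k + 674) = (3879 - 699)/(9990 + 674) = 3180/10664 = 3180*(1/10664) = 795/2666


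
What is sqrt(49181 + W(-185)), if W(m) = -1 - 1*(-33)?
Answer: sqrt(49213) ≈ 221.84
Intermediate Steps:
W(m) = 32 (W(m) = -1 + 33 = 32)
sqrt(49181 + W(-185)) = sqrt(49181 + 32) = sqrt(49213)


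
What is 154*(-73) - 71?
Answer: -11313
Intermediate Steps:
154*(-73) - 71 = -11242 - 71 = -11313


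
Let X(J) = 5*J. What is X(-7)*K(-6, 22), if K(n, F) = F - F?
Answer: 0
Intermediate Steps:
K(n, F) = 0
X(-7)*K(-6, 22) = (5*(-7))*0 = -35*0 = 0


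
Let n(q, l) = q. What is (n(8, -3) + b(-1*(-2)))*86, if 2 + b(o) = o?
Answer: 688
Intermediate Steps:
b(o) = -2 + o
(n(8, -3) + b(-1*(-2)))*86 = (8 + (-2 - 1*(-2)))*86 = (8 + (-2 + 2))*86 = (8 + 0)*86 = 8*86 = 688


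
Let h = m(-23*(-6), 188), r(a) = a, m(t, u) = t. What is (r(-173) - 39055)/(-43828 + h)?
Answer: 19614/21845 ≈ 0.89787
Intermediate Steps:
h = 138 (h = -23*(-6) = 138)
(r(-173) - 39055)/(-43828 + h) = (-173 - 39055)/(-43828 + 138) = -39228/(-43690) = -39228*(-1/43690) = 19614/21845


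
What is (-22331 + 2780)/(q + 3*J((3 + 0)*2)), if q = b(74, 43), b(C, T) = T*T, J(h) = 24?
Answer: -19551/1921 ≈ -10.178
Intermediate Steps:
b(C, T) = T**2
q = 1849 (q = 43**2 = 1849)
(-22331 + 2780)/(q + 3*J((3 + 0)*2)) = (-22331 + 2780)/(1849 + 3*24) = -19551/(1849 + 72) = -19551/1921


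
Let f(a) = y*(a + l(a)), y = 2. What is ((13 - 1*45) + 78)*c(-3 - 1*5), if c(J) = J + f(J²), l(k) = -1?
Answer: 5428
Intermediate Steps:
f(a) = -2 + 2*a (f(a) = 2*(a - 1) = 2*(-1 + a) = -2 + 2*a)
c(J) = -2 + J + 2*J² (c(J) = J + (-2 + 2*J²) = -2 + J + 2*J²)
((13 - 1*45) + 78)*c(-3 - 1*5) = ((13 - 1*45) + 78)*(-2 + (-3 - 1*5) + 2*(-3 - 1*5)²) = ((13 - 45) + 78)*(-2 + (-3 - 5) + 2*(-3 - 5)²) = (-32 + 78)*(-2 - 8 + 2*(-8)²) = 46*(-2 - 8 + 2*64) = 46*(-2 - 8 + 128) = 46*118 = 5428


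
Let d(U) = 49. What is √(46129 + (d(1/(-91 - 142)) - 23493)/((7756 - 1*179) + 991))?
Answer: √23514984766/714 ≈ 214.77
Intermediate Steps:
√(46129 + (d(1/(-91 - 142)) - 23493)/((7756 - 1*179) + 991)) = √(46129 + (49 - 23493)/((7756 - 1*179) + 991)) = √(46129 - 23444/((7756 - 179) + 991)) = √(46129 - 23444/(7577 + 991)) = √(46129 - 23444/8568) = √(46129 - 23444*1/8568) = √(46129 - 5861/2142) = √(98802457/2142) = √23514984766/714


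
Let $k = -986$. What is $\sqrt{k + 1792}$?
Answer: $\sqrt{806} \approx 28.39$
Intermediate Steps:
$\sqrt{k + 1792} = \sqrt{-986 + 1792} = \sqrt{806}$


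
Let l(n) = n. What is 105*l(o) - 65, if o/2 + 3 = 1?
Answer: -485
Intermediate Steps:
o = -4 (o = -6 + 2*1 = -6 + 2 = -4)
105*l(o) - 65 = 105*(-4) - 65 = -420 - 65 = -485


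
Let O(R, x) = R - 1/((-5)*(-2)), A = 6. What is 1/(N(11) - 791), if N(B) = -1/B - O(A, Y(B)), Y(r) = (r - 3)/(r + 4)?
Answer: -110/87669 ≈ -0.0012547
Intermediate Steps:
Y(r) = (-3 + r)/(4 + r)
O(R, x) = -⅒ + R (O(R, x) = R - (-1)*(-1)/(5*2) = R - 1*⅒ = R - ⅒ = -⅒ + R)
N(B) = -59/10 - 1/B (N(B) = -1/B - (-⅒ + 6) = -1/B - 1*59/10 = -1/B - 59/10 = -59/10 - 1/B)
1/(N(11) - 791) = 1/((-59/10 - 1/11) - 791) = 1/(-659/110 - 791) = 1/(-87669/110) = -110/87669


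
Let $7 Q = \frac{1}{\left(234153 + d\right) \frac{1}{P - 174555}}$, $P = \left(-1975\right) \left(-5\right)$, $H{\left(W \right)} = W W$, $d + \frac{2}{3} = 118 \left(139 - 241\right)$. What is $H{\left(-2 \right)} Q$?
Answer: $- \frac{1976160}{4664443} \approx -0.42366$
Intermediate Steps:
$d = - \frac{36110}{3}$ ($d = - \frac{2}{3} + 118 \left(139 - 241\right) = - \frac{2}{3} + 118 \left(-102\right) = - \frac{2}{3} - 12036 = - \frac{36110}{3} \approx -12037.0$)
$H{\left(W \right)} = W^{2}$
$P = 9875$
$Q = - \frac{494040}{4664443}$ ($Q = \frac{1}{7 \frac{234153 - \frac{36110}{3}}{9875 - 174555}} = \frac{1}{7 \frac{666349}{3 \left(-164680\right)}} = \frac{1}{7 \cdot \frac{666349}{3} \left(- \frac{1}{164680}\right)} = \frac{1}{7 \left(- \frac{666349}{494040}\right)} = \frac{1}{7} \left(- \frac{494040}{666349}\right) = - \frac{494040}{4664443} \approx -0.10592$)
$H{\left(-2 \right)} Q = \left(-2\right)^{2} \left(- \frac{494040}{4664443}\right) = 4 \left(- \frac{494040}{4664443}\right) = - \frac{1976160}{4664443}$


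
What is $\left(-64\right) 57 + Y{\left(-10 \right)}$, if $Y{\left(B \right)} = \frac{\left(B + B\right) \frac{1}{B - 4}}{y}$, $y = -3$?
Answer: $- \frac{76618}{21} \approx -3648.5$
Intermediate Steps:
$Y{\left(B \right)} = - \frac{2 B}{3 \left(-4 + B\right)}$ ($Y{\left(B \right)} = \frac{\left(B + B\right) \frac{1}{B - 4}}{-3} = \frac{2 B}{-4 + B} \left(- \frac{1}{3}\right) = - \frac{2 B}{3 \left(-4 + B\right)}$)
$\left(-64\right) 57 + Y{\left(-10 \right)} = \left(-64\right) 57 - - \frac{20}{-12 + 3 \left(-10\right)} = -3648 - - \frac{20}{-12 - 30} = -3648 - - \frac{20}{-42} = -3648 - \left(-20\right) \left(- \frac{1}{42}\right) = -3648 - \frac{10}{21} = - \frac{76618}{21}$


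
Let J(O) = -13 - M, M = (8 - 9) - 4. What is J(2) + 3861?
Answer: 3853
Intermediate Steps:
M = -5 (M = -1 - 4 = -5)
J(O) = -8 (J(O) = -13 - 1*(-5) = -13 + 5 = -8)
J(2) + 3861 = -8 + 3861 = 3853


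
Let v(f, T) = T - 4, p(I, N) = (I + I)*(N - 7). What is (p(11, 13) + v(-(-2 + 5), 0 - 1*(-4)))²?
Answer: 17424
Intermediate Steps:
p(I, N) = 2*I*(-7 + N) (p(I, N) = (2*I)*(-7 + N) = 2*I*(-7 + N))
v(f, T) = -4 + T
(p(11, 13) + v(-(-2 + 5), 0 - 1*(-4)))² = (2*11*(-7 + 13) + (-4 + (0 - 1*(-4))))² = (2*11*6 + (-4 + (0 + 4)))² = (132 + (-4 + 4))² = (132 + 0)² = 132² = 17424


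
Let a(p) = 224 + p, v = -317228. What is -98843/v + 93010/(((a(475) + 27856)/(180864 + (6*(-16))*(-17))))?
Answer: 1076923194411349/1811689108 ≈ 5.9443e+5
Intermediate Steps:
-98843/v + 93010/(((a(475) + 27856)/(180864 + (6*(-16))*(-17)))) = -98843/(-317228) + 93010/((((224 + 475) + 27856)/(180864 + (6*(-16))*(-17)))) = -98843*(-1/317228) + 93010/(((699 + 27856)/(180864 - 96*(-17)))) = 98843/317228 + 93010/((28555/(180864 + 1632))) = 98843/317228 + 93010/((28555/182496)) = 98843/317228 + 93010/((28555*(1/182496))) = 98843/317228 + 93010/(28555/182496) = 98843/317228 + 93010*(182496/28555) = 98843/317228 + 3394790592/5711 = 1076923194411349/1811689108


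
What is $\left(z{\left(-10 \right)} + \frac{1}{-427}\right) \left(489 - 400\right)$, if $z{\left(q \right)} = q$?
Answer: $- \frac{380119}{427} \approx -890.21$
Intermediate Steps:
$\left(z{\left(-10 \right)} + \frac{1}{-427}\right) \left(489 - 400\right) = \left(-10 + \frac{1}{-427}\right) \left(489 - 400\right) = \left(-10 - \frac{1}{427}\right) 89 = \left(- \frac{4271}{427}\right) 89 = - \frac{380119}{427}$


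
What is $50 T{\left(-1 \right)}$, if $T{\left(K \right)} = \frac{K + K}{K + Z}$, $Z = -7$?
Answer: $\frac{25}{2} \approx 12.5$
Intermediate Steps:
$T{\left(K \right)} = \frac{2 K}{-7 + K}$ ($T{\left(K \right)} = \frac{K + K}{K - 7} = \frac{2 K}{-7 + K}$)
$50 T{\left(-1 \right)} = 50 \cdot 2 \left(-1\right) \frac{1}{-7 - 1} = 50 \cdot 2 \left(-1\right) \frac{1}{-8} = 50 \cdot 2 \left(-1\right) \left(- \frac{1}{8}\right) = 50 \cdot \frac{1}{4} = \frac{25}{2}$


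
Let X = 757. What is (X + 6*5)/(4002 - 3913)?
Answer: 787/89 ≈ 8.8427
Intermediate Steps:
(X + 6*5)/(4002 - 3913) = (757 + 6*5)/(4002 - 3913) = (757 + 30)/89 = 787*(1/89) = 787/89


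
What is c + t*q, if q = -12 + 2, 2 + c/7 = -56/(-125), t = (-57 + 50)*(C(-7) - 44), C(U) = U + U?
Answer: -508858/125 ≈ -4070.9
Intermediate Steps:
C(U) = 2*U
t = 406 (t = (-57 + 50)*(2*(-7) - 44) = -7*(-14 - 44) = -7*(-58) = 406)
c = -1358/125 (c = -14 + 7*(-56/(-125)) = -14 + 7*(-56*(-1/125)) = -14 + 7*(56/125) = -14 + 392/125 = -1358/125 ≈ -10.864)
q = -10
c + t*q = -1358/125 + 406*(-10) = -1358/125 - 4060 = -508858/125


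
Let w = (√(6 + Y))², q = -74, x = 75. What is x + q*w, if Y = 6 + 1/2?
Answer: -850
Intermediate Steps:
Y = 13/2 (Y = 6 + ½ = 13/2 ≈ 6.5000)
w = 25/2 (w = (√(6 + 13/2))² = (√(25/2))² = (5*√2/2)² = 25/2 ≈ 12.500)
x + q*w = 75 - 74*25/2 = 75 - 925 = -850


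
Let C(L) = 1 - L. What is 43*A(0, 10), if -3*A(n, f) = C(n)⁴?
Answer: -43/3 ≈ -14.333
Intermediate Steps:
A(n, f) = -(1 - n)⁴/3
43*A(0, 10) = 43*(-(-1 + 0)⁴/3) = 43*(-⅓*(-1)⁴) = 43*(-⅓*1) = 43*(-⅓) = -43/3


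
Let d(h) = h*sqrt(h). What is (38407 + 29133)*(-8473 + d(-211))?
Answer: -572266420 - 14250940*I*sqrt(211) ≈ -5.7227e+8 - 2.0701e+8*I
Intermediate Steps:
d(h) = h**(3/2)
(38407 + 29133)*(-8473 + d(-211)) = (38407 + 29133)*(-8473 + (-211)**(3/2)) = 67540*(-8473 - 211*I*sqrt(211)) = -572266420 - 14250940*I*sqrt(211)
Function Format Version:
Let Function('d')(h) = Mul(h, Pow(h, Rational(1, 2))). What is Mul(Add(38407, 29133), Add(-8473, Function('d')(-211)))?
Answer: Add(-572266420, Mul(-14250940, I, Pow(211, Rational(1, 2)))) ≈ Add(-5.7227e+8, Mul(-2.0701e+8, I))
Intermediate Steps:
Function('d')(h) = Pow(h, Rational(3, 2))
Mul(Add(38407, 29133), Add(-8473, Function('d')(-211))) = Mul(Add(38407, 29133), Add(-8473, Pow(-211, Rational(3, 2)))) = Mul(67540, Add(-8473, Mul(-211, I, Pow(211, Rational(1, 2))))) = Add(-572266420, Mul(-14250940, I, Pow(211, Rational(1, 2))))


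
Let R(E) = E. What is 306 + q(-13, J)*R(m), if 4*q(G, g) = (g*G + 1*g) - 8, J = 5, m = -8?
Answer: 442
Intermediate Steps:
q(G, g) = -2 + g/4 + G*g/4 (q(G, g) = ((g*G + 1*g) - 8)/4 = ((G*g + g) - 8)/4 = ((g + G*g) - 8)/4 = (-8 + g + G*g)/4 = -2 + g/4 + G*g/4)
306 + q(-13, J)*R(m) = 306 + (-2 + (¼)*5 + (¼)*(-13)*5)*(-8) = 306 + (-2 + 5/4 - 65/4)*(-8) = 306 - 17*(-8) = 306 + 136 = 442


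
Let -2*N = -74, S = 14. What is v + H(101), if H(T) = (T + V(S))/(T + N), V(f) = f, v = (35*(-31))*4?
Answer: -26035/6 ≈ -4339.2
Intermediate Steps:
N = 37 (N = -½*(-74) = 37)
v = -4340 (v = -1085*4 = -4340)
H(T) = (14 + T)/(37 + T) (H(T) = (T + 14)/(T + 37) = (14 + T)/(37 + T))
v + H(101) = -4340 + (14 + 101)/(37 + 101) = -4340 + 115/138 = -4340 + (1/138)*115 = -4340 + ⅚ = -26035/6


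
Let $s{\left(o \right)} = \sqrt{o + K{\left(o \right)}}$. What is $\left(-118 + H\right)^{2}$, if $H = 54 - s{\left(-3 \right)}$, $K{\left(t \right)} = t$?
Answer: $\left(64 + i \sqrt{6}\right)^{2} \approx 4090.0 + 313.53 i$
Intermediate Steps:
$s{\left(o \right)} = \sqrt{2} \sqrt{o}$ ($s{\left(o \right)} = \sqrt{o + o} = \sqrt{2 o} = \sqrt{2} \sqrt{o}$)
$H = 54 - i \sqrt{6}$ ($H = 54 - \sqrt{2} \sqrt{-3} = 54 - \sqrt{2} i \sqrt{3} = 54 - i \sqrt{6} \approx 54.0 - 2.4495 i$)
$\left(-118 + H\right)^{2} = \left(-118 + \left(54 - i \sqrt{6}\right)\right)^{2} = \left(-64 - i \sqrt{6}\right)^{2}$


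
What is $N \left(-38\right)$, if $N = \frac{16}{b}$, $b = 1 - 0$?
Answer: $-608$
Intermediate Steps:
$b = 1$ ($b = 1 + 0 = 1$)
$N = 16$ ($N = \frac{16}{1} = 16 \cdot 1 = 16$)
$N \left(-38\right) = 16 \left(-38\right) = -608$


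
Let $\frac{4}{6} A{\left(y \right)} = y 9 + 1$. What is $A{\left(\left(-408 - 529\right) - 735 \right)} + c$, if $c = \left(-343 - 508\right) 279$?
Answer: $- \frac{519999}{2} \approx -2.6 \cdot 10^{5}$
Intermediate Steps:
$A{\left(y \right)} = \frac{3}{2} + \frac{27 y}{2}$ ($A{\left(y \right)} = \frac{3 \left(y 9 + 1\right)}{2} = \frac{3 \left(9 y + 1\right)}{2} = \frac{3 \left(1 + 9 y\right)}{2} = \frac{3}{2} + \frac{27 y}{2}$)
$c = -237429$ ($c = \left(-851\right) 279 = -237429$)
$A{\left(\left(-408 - 529\right) - 735 \right)} + c = \left(\frac{3}{2} + \frac{27 \left(\left(-408 - 529\right) - 735\right)}{2}\right) - 237429 = \left(\frac{3}{2} + \frac{27 \left(-937 - 735\right)}{2}\right) - 237429 = \left(\frac{3}{2} + \frac{27}{2} \left(-1672\right)\right) - 237429 = \left(\frac{3}{2} - 22572\right) - 237429 = - \frac{45141}{2} - 237429 = - \frac{519999}{2}$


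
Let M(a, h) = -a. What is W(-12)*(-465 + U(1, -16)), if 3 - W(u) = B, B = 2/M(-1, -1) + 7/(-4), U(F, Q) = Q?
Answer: -5291/4 ≈ -1322.8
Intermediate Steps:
B = ¼ (B = 2/((-1*(-1))) + 7/(-4) = 2/1 + 7*(-¼) = 2*1 - 7/4 = 2 - 7/4 = ¼ ≈ 0.25000)
W(u) = 11/4 (W(u) = 3 - 1*¼ = 3 - ¼ = 11/4)
W(-12)*(-465 + U(1, -16)) = 11*(-465 - 16)/4 = (11/4)*(-481) = -5291/4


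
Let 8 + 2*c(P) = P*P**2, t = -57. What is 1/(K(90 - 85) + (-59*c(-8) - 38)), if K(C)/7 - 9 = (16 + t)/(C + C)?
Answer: 10/153363 ≈ 6.5205e-5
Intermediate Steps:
c(P) = -4 + P**3/2 (c(P) = -4 + (P*P**2)/2 = -4 + P**3/2)
K(C) = 63 - 287/(2*C) (K(C) = 63 + 7*((16 - 57)/(C + C)) = 63 + 7*(-41*1/(2*C)) = 63 + 7*(-41/(2*C)) = 63 - 287/(2*C))
1/(K(90 - 85) + (-59*c(-8) - 38)) = 1/((63 - 287/(2*(90 - 85))) + (-59*(-4 + (1/2)*(-8)**3) - 38)) = 1/((63 - 287/2/5) + (-59*(-4 + (1/2)*(-512)) - 38)) = 1/((63 - 287/2*1/5) + (-59*(-4 - 256) - 38)) = 1/((63 - 287/10) + (-59*(-260) - 38)) = 1/(343/10 + (15340 - 38)) = 1/(343/10 + 15302) = 1/(153363/10) = 10/153363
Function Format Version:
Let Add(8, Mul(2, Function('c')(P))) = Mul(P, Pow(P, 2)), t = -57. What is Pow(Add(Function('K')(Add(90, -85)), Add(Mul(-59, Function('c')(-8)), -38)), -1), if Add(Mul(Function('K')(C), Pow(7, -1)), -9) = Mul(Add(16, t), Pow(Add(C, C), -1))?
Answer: Rational(10, 153363) ≈ 6.5205e-5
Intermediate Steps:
Function('c')(P) = Add(-4, Mul(Rational(1, 2), Pow(P, 3))) (Function('c')(P) = Add(-4, Mul(Rational(1, 2), Mul(P, Pow(P, 2)))) = Add(-4, Mul(Rational(1, 2), Pow(P, 3))))
Function('K')(C) = Add(63, Mul(Rational(-287, 2), Pow(C, -1))) (Function('K')(C) = Add(63, Mul(7, Mul(Add(16, -57), Pow(Add(C, C), -1)))) = Add(63, Mul(7, Mul(-41, Pow(Mul(2, C), -1)))) = Add(63, Mul(7, Mul(-41, Mul(Rational(1, 2), Pow(C, -1))))) = Add(63, Mul(7, Mul(Rational(-41, 2), Pow(C, -1)))) = Add(63, Mul(Rational(-287, 2), Pow(C, -1))))
Pow(Add(Function('K')(Add(90, -85)), Add(Mul(-59, Function('c')(-8)), -38)), -1) = Pow(Add(Add(63, Mul(Rational(-287, 2), Pow(Add(90, -85), -1))), Add(Mul(-59, Add(-4, Mul(Rational(1, 2), Pow(-8, 3)))), -38)), -1) = Pow(Add(Add(63, Mul(Rational(-287, 2), Pow(5, -1))), Add(Mul(-59, Add(-4, Mul(Rational(1, 2), -512))), -38)), -1) = Pow(Add(Add(63, Mul(Rational(-287, 2), Rational(1, 5))), Add(Mul(-59, Add(-4, -256)), -38)), -1) = Pow(Add(Add(63, Rational(-287, 10)), Add(Mul(-59, -260), -38)), -1) = Pow(Add(Rational(343, 10), Add(15340, -38)), -1) = Pow(Add(Rational(343, 10), 15302), -1) = Pow(Rational(153363, 10), -1) = Rational(10, 153363)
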